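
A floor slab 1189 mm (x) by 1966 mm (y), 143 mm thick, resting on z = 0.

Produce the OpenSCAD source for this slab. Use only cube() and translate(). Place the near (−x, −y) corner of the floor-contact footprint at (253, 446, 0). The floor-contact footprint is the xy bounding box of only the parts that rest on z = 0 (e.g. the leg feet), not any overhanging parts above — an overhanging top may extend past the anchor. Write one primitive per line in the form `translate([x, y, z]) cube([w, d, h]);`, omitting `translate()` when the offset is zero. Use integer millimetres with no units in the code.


translate([253, 446, 0]) cube([1189, 1966, 143]);


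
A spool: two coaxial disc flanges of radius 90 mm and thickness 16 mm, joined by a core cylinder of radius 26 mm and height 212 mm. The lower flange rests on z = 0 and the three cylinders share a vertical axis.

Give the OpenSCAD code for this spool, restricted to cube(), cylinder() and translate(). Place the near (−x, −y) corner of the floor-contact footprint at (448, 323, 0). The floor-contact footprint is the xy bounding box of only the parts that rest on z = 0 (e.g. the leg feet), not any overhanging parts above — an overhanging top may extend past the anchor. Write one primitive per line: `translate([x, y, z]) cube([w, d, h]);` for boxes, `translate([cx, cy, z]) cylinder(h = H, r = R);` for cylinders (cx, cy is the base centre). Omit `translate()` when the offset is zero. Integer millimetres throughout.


translate([538, 413, 0]) cylinder(h = 16, r = 90);
translate([538, 413, 16]) cylinder(h = 212, r = 26);
translate([538, 413, 228]) cylinder(h = 16, r = 90);


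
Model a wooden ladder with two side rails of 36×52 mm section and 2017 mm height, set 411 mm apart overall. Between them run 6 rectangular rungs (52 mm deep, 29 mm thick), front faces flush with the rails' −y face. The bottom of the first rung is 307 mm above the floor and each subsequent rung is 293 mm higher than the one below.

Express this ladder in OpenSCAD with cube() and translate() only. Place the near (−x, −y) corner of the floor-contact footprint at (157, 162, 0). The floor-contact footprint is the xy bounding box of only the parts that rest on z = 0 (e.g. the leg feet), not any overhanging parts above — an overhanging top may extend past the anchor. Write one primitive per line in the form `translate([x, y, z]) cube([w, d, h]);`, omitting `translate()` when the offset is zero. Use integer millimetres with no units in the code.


translate([157, 162, 0]) cube([36, 52, 2017]);
translate([532, 162, 0]) cube([36, 52, 2017]);
translate([193, 162, 307]) cube([339, 52, 29]);
translate([193, 162, 600]) cube([339, 52, 29]);
translate([193, 162, 893]) cube([339, 52, 29]);
translate([193, 162, 1186]) cube([339, 52, 29]);
translate([193, 162, 1479]) cube([339, 52, 29]);
translate([193, 162, 1772]) cube([339, 52, 29]);


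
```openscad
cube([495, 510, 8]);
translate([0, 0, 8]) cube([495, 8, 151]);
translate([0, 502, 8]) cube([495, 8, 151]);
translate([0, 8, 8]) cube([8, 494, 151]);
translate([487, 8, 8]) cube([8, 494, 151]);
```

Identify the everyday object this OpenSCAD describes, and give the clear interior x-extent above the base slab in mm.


An open box. The internal width is 479 mm.

A 495×510 base slab with four walls standing on it — an open box. The base is 495 mm wide and the walls are 8 mm thick, so the internal width is 495 − 2 × 8 = 479 mm.


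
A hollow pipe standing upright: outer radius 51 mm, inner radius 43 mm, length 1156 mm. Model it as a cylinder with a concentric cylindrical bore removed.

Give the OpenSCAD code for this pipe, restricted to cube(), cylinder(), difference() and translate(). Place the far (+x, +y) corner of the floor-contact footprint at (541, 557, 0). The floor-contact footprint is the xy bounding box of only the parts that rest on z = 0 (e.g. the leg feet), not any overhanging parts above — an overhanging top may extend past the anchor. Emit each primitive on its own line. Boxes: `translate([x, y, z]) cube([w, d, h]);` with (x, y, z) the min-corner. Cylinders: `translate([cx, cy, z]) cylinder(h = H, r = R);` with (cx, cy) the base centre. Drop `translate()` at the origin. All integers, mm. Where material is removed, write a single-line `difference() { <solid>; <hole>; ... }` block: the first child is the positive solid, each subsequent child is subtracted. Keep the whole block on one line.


difference() { translate([490, 506, 0]) cylinder(h = 1156, r = 51); translate([490, 506, 0]) cylinder(h = 1156, r = 43); }


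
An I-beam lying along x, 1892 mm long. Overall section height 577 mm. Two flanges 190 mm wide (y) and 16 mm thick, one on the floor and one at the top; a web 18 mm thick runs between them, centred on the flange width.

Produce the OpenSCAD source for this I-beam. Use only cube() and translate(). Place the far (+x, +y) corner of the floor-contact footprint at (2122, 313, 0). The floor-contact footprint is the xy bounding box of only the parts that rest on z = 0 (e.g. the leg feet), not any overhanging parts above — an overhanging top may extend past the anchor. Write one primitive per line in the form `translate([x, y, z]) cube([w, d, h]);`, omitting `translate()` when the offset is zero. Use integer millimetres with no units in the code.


translate([230, 123, 0]) cube([1892, 190, 16]);
translate([230, 209, 16]) cube([1892, 18, 545]);
translate([230, 123, 561]) cube([1892, 190, 16]);


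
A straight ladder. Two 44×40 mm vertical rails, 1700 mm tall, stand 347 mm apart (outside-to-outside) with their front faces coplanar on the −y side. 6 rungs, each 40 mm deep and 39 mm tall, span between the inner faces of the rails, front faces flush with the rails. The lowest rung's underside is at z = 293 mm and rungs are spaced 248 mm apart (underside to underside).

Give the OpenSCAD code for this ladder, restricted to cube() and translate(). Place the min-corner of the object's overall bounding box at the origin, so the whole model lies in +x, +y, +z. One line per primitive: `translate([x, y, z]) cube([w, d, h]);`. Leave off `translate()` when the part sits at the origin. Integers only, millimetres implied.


cube([44, 40, 1700]);
translate([303, 0, 0]) cube([44, 40, 1700]);
translate([44, 0, 293]) cube([259, 40, 39]);
translate([44, 0, 541]) cube([259, 40, 39]);
translate([44, 0, 789]) cube([259, 40, 39]);
translate([44, 0, 1037]) cube([259, 40, 39]);
translate([44, 0, 1285]) cube([259, 40, 39]);
translate([44, 0, 1533]) cube([259, 40, 39]);


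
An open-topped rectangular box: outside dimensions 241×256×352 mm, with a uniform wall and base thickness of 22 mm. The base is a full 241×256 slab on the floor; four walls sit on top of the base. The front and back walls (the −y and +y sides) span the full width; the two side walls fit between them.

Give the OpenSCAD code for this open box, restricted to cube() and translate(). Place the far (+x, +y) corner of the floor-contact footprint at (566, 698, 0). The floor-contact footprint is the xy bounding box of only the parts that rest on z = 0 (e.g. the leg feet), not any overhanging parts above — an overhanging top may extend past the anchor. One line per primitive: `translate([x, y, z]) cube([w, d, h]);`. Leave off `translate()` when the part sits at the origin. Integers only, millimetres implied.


translate([325, 442, 0]) cube([241, 256, 22]);
translate([325, 442, 22]) cube([241, 22, 330]);
translate([325, 676, 22]) cube([241, 22, 330]);
translate([325, 464, 22]) cube([22, 212, 330]);
translate([544, 464, 22]) cube([22, 212, 330]);


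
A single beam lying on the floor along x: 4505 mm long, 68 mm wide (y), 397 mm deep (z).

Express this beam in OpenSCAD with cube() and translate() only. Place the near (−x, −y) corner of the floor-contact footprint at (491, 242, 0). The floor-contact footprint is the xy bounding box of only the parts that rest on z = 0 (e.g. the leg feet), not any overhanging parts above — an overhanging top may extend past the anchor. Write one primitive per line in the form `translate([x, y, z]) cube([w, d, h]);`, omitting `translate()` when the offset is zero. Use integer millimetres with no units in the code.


translate([491, 242, 0]) cube([4505, 68, 397]);


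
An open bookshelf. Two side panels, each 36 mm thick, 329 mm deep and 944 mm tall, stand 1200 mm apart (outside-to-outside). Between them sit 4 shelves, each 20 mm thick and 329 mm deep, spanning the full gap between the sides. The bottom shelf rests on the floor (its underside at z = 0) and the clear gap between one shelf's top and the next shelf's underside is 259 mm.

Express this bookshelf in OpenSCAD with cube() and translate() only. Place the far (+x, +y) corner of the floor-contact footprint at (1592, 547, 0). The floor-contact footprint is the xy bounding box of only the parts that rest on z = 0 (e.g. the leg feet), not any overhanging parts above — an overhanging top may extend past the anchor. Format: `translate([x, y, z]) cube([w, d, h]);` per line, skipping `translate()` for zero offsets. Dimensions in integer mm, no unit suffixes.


translate([392, 218, 0]) cube([36, 329, 944]);
translate([1556, 218, 0]) cube([36, 329, 944]);
translate([428, 218, 0]) cube([1128, 329, 20]);
translate([428, 218, 279]) cube([1128, 329, 20]);
translate([428, 218, 558]) cube([1128, 329, 20]);
translate([428, 218, 837]) cube([1128, 329, 20]);


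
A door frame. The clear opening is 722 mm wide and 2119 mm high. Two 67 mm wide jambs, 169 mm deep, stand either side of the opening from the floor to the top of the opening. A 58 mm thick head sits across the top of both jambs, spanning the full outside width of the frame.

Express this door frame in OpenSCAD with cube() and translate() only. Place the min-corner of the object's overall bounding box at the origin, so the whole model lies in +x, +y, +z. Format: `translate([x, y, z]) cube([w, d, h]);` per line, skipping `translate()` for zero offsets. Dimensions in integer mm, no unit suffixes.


cube([67, 169, 2119]);
translate([789, 0, 0]) cube([67, 169, 2119]);
translate([0, 0, 2119]) cube([856, 169, 58]);


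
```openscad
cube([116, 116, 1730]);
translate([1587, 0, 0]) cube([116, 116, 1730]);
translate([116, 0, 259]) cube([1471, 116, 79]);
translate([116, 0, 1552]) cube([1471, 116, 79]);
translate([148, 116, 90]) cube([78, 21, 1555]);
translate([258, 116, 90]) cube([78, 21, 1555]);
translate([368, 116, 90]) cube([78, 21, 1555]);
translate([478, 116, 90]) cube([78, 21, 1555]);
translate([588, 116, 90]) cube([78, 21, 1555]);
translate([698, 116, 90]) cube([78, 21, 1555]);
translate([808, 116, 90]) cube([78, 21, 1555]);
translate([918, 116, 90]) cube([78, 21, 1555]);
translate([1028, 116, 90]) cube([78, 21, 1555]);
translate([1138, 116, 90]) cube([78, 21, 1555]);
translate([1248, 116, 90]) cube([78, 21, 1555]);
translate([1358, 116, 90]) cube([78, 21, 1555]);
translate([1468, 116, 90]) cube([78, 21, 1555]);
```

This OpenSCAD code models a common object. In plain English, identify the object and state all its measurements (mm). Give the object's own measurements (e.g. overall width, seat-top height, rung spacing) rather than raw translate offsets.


A fence section. Two 116×116 mm posts, 1730 mm tall, stand on the floor with a clear span of 1471 mm between their inner faces. Two horizontal rails of 116×79 mm section span the gap between the posts with their undersides at z = 259 mm and z = 1552 mm, flush with the posts' −y face. 13 pickets, each 78 mm wide, 21 mm thick and 1555 mm tall, are fixed to the +y face of the rails with their bottoms at z = 90 mm, spaced across the span with a 32 mm gap after the −x post and between neighbouring pickets, with 41 mm left before the +x post.


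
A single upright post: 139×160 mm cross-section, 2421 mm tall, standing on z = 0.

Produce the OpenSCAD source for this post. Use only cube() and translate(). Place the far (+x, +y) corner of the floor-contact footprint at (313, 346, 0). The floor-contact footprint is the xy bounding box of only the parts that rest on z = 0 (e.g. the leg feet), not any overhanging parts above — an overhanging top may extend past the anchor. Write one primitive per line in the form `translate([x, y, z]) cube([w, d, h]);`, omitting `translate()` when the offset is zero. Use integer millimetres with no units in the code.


translate([174, 186, 0]) cube([139, 160, 2421]);


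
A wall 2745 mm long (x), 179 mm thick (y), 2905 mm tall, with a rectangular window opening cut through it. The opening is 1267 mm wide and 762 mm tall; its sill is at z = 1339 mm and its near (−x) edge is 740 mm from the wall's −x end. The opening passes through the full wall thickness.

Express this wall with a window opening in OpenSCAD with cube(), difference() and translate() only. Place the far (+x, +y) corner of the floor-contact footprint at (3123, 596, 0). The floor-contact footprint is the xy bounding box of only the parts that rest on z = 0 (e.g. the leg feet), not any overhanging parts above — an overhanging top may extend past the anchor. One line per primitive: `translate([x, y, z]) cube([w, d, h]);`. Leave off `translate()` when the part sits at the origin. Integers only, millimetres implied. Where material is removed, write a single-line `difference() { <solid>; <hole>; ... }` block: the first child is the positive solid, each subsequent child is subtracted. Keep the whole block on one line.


difference() { translate([378, 417, 0]) cube([2745, 179, 2905]); translate([1118, 417, 1339]) cube([1267, 179, 762]); }


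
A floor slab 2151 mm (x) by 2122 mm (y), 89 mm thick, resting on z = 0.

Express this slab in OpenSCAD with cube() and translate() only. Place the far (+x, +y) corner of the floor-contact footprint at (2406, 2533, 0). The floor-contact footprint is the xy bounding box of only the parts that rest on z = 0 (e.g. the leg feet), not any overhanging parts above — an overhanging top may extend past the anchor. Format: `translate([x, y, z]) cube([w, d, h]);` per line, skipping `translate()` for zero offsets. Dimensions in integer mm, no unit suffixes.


translate([255, 411, 0]) cube([2151, 2122, 89]);


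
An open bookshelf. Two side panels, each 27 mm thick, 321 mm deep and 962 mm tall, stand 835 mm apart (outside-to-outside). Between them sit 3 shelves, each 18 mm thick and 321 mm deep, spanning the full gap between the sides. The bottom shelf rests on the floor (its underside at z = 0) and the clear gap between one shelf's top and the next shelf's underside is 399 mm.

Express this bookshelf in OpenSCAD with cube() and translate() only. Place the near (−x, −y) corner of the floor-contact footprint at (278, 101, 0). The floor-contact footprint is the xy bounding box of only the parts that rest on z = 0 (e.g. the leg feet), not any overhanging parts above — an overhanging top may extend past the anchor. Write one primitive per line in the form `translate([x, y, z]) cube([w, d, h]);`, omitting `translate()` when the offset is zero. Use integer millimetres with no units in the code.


translate([278, 101, 0]) cube([27, 321, 962]);
translate([1086, 101, 0]) cube([27, 321, 962]);
translate([305, 101, 0]) cube([781, 321, 18]);
translate([305, 101, 417]) cube([781, 321, 18]);
translate([305, 101, 834]) cube([781, 321, 18]);


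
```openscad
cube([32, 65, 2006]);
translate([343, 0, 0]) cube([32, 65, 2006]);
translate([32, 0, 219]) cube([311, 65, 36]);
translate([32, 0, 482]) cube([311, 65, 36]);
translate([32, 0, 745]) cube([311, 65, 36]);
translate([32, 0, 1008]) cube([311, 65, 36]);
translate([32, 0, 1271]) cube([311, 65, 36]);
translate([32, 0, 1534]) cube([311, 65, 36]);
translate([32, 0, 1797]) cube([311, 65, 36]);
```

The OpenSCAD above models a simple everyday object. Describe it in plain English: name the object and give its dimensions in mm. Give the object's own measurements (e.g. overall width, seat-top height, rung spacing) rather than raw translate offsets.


A straight ladder. Two 32×65 mm vertical rails, 2006 mm tall, stand 375 mm apart (outside-to-outside) with their front faces coplanar on the −y side. 7 rungs, each 65 mm deep and 36 mm tall, span between the inner faces of the rails, front faces flush with the rails. The lowest rung's underside is at z = 219 mm and rungs are spaced 263 mm apart (underside to underside).


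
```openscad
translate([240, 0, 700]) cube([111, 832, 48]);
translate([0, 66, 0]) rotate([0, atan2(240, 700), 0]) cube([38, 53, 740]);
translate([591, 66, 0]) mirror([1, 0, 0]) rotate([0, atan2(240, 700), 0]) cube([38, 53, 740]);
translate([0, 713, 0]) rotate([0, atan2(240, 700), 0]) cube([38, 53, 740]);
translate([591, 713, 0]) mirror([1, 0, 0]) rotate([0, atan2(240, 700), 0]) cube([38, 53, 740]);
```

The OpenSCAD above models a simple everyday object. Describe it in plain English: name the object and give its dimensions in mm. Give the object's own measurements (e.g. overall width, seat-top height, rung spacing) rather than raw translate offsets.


A sawhorse. A 111×832×48 mm beam (x, y, z) sits on two A-frame leg pairs. Each pair is two raked legs of 38×53 mm section (53 mm along y) splaying symmetrically in x. Each leg rises 700 mm vertically over 240 mm of horizontal reach and is 740 mm long along its own axis. Every leg's outer bottom edge rests on the floor and its outer top edge meets a bottom edge of the beam — the left legs (tilting toward +x) meet the beam's −x bottom edge, the right legs (their mirror images, tilting toward −x) meet its +x bottom edge — so the leg tops tuck under the beam, the beam's underside is 700 mm above the floor, and the feet are 591 mm apart outside-to-outside with the beam centred between them. The two leg pairs are set in 66 mm from either end of the beam.


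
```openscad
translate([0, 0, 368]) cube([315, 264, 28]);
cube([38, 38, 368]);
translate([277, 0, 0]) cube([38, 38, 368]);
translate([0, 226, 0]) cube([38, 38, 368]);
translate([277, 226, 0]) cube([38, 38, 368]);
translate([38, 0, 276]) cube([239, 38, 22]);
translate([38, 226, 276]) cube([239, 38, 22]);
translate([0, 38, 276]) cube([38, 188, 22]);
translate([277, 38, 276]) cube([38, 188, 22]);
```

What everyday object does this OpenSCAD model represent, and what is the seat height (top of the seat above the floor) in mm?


A stool. The seat height is 396 mm.

A 315×264×28 slab at z = 368 on four corner posts — a stool. The seat top is 368 + 28 = 396 mm.


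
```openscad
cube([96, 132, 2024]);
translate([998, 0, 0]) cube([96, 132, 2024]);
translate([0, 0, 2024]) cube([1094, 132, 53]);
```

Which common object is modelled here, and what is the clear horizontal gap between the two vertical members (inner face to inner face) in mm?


A door frame. The clear opening width is 902 mm.

Two 2024 mm tall posts with a header on top — a door frame. The left jamb is 96 mm wide at x = 0; the right jamb starts at x = 998. The clear opening is 998 − 96 = 902 mm.


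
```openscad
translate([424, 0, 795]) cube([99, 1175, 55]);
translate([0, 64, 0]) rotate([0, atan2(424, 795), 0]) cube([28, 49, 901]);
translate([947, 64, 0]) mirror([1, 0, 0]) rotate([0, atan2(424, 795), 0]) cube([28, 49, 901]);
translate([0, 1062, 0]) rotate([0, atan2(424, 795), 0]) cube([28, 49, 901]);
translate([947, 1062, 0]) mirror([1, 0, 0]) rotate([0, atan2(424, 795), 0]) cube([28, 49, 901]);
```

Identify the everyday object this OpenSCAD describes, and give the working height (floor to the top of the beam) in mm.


A sawhorse. The overall height is 850 mm.

A beam across two mirrored pairs of raked legs — a sawhorse. The beam's underside is at z = 795 (matching the legs' vertical rise in atan2(424, 795)) and the beam is 55 mm tall, so its top is at 795 + 55 = 850 mm. The raked legs top out at the beam's underside, so that is the highest point.


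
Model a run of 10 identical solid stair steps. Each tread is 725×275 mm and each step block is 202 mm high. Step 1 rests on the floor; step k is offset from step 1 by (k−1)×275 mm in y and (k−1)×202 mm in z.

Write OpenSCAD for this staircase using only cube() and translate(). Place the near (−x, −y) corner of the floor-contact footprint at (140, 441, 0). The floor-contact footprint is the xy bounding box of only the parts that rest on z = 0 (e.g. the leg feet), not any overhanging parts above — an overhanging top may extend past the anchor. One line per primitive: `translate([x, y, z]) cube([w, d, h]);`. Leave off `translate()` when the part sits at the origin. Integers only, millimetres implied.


translate([140, 441, 0]) cube([725, 275, 202]);
translate([140, 716, 202]) cube([725, 275, 202]);
translate([140, 991, 404]) cube([725, 275, 202]);
translate([140, 1266, 606]) cube([725, 275, 202]);
translate([140, 1541, 808]) cube([725, 275, 202]);
translate([140, 1816, 1010]) cube([725, 275, 202]);
translate([140, 2091, 1212]) cube([725, 275, 202]);
translate([140, 2366, 1414]) cube([725, 275, 202]);
translate([140, 2641, 1616]) cube([725, 275, 202]);
translate([140, 2916, 1818]) cube([725, 275, 202]);


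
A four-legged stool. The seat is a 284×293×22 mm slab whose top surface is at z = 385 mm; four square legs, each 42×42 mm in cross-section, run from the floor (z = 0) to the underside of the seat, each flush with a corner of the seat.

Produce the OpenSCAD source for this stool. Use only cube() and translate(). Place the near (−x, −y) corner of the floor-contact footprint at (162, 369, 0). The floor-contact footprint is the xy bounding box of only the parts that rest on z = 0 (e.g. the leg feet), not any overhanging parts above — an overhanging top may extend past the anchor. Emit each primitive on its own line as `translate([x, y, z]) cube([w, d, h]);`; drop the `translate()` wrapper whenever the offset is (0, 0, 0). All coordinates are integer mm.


translate([162, 369, 363]) cube([284, 293, 22]);
translate([162, 369, 0]) cube([42, 42, 363]);
translate([404, 369, 0]) cube([42, 42, 363]);
translate([162, 620, 0]) cube([42, 42, 363]);
translate([404, 620, 0]) cube([42, 42, 363]);


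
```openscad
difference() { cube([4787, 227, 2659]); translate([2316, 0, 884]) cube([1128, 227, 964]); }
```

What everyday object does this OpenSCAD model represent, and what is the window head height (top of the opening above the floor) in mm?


A wall with a window opening. The window head height is 1848 mm.

A wall with a rectangular opening subtracted — a window. Sill at z = 884, opening 964 mm tall, so the head is at 884 + 964 = 1848 mm.


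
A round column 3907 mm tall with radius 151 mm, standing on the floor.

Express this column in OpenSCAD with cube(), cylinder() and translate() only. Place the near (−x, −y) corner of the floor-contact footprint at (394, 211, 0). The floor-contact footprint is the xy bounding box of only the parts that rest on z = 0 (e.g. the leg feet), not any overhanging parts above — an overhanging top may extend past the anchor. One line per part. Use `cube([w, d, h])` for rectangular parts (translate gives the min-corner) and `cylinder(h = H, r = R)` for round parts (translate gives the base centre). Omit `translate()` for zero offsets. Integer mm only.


translate([545, 362, 0]) cylinder(h = 3907, r = 151);


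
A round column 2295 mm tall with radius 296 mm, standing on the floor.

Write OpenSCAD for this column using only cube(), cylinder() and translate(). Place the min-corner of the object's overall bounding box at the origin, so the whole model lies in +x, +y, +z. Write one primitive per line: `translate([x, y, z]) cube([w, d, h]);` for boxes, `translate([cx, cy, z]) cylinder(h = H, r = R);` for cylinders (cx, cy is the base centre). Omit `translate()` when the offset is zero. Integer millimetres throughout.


translate([296, 296, 0]) cylinder(h = 2295, r = 296);


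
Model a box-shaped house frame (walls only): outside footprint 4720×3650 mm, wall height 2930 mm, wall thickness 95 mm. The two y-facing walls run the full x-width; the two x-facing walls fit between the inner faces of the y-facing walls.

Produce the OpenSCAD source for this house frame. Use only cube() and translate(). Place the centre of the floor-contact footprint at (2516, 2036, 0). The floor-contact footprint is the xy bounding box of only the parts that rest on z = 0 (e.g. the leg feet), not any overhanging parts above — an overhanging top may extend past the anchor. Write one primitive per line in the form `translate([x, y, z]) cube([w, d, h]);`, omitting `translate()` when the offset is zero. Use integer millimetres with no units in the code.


translate([156, 211, 0]) cube([4720, 95, 2930]);
translate([156, 3766, 0]) cube([4720, 95, 2930]);
translate([156, 306, 0]) cube([95, 3460, 2930]);
translate([4781, 306, 0]) cube([95, 3460, 2930]);


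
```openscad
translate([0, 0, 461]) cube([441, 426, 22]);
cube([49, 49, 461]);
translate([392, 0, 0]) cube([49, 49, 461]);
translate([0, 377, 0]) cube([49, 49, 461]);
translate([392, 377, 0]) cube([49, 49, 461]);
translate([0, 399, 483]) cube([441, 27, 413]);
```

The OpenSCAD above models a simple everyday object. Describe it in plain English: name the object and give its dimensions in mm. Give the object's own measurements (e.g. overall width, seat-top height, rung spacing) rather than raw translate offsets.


A chair. The seat is a 441×426×22 mm slab with its top at z = 483 mm, on four 49×49 mm corner legs (flush with the seat edges, standing on z = 0). A flat backrest 27 mm thick, 413 mm tall, spans the full seat width and rises from the seat top along its +y edge, rear face flush with the rear of the seat.


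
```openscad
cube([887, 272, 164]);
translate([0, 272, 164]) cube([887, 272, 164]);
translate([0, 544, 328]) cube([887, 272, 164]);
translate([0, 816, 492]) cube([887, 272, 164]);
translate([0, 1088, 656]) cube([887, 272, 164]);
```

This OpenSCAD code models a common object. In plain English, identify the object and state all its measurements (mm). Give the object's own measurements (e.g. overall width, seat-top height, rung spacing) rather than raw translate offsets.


A straight staircase of 5 solid steps. Each step is 887 mm wide (x), 272 mm deep (y, the going) and 164 mm tall (the rise). The first step rests on the floor; each subsequent step sits one going further in +y and one rise higher in +z, directly behind and above the previous step with no overlap.


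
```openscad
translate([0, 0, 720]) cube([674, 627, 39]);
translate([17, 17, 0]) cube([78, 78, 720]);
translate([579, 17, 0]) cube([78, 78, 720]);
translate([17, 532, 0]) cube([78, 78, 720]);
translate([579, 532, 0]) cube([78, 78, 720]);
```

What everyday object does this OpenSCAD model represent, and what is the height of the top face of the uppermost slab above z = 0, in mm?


A table. The table height is 759 mm.

A 674×627×39 slab sits at z = 720 on four 78 mm square posts — a table. The top surface is at 720 + 39 = 759 mm.


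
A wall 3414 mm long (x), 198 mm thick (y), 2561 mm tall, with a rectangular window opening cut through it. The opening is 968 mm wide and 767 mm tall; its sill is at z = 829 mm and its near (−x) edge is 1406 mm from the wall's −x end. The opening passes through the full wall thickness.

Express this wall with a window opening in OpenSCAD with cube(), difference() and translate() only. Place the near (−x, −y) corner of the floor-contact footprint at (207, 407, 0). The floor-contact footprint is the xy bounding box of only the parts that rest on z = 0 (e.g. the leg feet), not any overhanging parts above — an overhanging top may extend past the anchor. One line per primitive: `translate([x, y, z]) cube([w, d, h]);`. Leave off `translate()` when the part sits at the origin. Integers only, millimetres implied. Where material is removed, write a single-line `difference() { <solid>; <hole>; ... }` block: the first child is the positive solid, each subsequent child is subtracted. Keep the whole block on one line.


difference() { translate([207, 407, 0]) cube([3414, 198, 2561]); translate([1613, 407, 829]) cube([968, 198, 767]); }


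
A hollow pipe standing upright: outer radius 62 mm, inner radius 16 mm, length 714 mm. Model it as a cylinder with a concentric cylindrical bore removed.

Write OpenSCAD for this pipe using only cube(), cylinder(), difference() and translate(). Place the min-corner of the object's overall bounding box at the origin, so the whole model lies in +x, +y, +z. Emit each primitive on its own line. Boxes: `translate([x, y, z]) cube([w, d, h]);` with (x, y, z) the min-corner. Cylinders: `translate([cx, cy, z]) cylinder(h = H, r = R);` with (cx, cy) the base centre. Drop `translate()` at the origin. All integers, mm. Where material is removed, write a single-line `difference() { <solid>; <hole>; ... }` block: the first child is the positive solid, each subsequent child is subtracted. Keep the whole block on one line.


difference() { translate([62, 62, 0]) cylinder(h = 714, r = 62); translate([62, 62, 0]) cylinder(h = 714, r = 16); }


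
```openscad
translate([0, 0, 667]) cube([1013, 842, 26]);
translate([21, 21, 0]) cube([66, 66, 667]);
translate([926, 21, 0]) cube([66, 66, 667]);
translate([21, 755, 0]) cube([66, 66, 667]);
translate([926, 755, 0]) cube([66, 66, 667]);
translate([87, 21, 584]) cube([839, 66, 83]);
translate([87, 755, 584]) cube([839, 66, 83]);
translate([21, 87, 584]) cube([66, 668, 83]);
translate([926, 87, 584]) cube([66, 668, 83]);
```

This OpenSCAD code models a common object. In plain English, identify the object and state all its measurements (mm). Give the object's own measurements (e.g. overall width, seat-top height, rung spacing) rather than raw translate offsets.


A table: top 1013 mm (x) × 842 mm (y), 26 mm thick, upper face at z = 693 mm, on four 66×66 mm square legs, each inset 21 mm from the nearest pair of top edges from z = 0 to the bottom of the top. Four apron rails, 66 mm thick and 83 mm tall, run between adjacent legs with their top edges flush with the underside of the top and their outer faces flush with the legs' outer faces.


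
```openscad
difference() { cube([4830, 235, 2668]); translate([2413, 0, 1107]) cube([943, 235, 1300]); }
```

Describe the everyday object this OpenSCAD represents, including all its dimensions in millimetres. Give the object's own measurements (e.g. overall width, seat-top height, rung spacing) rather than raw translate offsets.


A wall 4830 mm long (x), 235 mm thick (y), 2668 mm tall, with a rectangular window opening cut through it. The opening is 943 mm wide and 1300 mm tall; its sill is at z = 1107 mm and its near (−x) edge is 2413 mm from the wall's −x end. The opening passes through the full wall thickness.


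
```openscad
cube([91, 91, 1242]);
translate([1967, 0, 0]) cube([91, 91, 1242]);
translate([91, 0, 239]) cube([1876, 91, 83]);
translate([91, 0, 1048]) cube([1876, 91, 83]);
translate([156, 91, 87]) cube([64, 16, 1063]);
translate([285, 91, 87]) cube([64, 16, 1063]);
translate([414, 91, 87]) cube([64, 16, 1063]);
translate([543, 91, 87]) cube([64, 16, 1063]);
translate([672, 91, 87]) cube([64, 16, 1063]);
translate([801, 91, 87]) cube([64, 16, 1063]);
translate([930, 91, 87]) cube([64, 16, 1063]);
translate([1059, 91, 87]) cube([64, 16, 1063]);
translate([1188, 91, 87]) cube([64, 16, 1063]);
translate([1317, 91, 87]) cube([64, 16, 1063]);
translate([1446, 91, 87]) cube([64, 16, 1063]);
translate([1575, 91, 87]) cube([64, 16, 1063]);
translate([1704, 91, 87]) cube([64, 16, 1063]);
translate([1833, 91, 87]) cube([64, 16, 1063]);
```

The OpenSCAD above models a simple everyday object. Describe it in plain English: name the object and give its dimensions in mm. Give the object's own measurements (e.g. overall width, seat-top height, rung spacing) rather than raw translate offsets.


A fence section. Two 91×91 mm posts, 1242 mm tall, stand on the floor with a clear span of 1876 mm between their inner faces. Two horizontal rails of 91×83 mm section span the gap between the posts with their undersides at z = 239 mm and z = 1048 mm, flush with the posts' −y face. 14 pickets, each 64 mm wide, 16 mm thick and 1063 mm tall, are fixed to the +y face of the rails with their bottoms at z = 87 mm, spaced across the span with a 65 mm gap after the −x post and between neighbouring pickets, with 70 mm left before the +x post.


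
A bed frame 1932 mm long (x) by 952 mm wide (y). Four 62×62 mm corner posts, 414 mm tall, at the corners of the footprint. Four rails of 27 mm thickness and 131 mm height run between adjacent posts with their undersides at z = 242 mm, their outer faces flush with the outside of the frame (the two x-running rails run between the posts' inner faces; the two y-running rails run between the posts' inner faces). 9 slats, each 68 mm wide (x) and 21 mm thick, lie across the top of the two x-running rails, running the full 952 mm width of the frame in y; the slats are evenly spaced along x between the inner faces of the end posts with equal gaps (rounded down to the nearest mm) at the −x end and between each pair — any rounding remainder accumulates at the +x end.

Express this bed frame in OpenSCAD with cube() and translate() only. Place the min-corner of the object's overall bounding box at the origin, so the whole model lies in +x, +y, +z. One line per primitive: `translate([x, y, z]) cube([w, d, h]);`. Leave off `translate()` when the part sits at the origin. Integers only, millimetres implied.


cube([62, 62, 414]);
translate([0, 890, 0]) cube([62, 62, 414]);
translate([1870, 0, 0]) cube([62, 62, 414]);
translate([1870, 890, 0]) cube([62, 62, 414]);
translate([62, 0, 242]) cube([1808, 27, 131]);
translate([62, 925, 242]) cube([1808, 27, 131]);
translate([0, 62, 242]) cube([27, 828, 131]);
translate([1905, 62, 242]) cube([27, 828, 131]);
translate([181, 0, 373]) cube([68, 952, 21]);
translate([368, 0, 373]) cube([68, 952, 21]);
translate([555, 0, 373]) cube([68, 952, 21]);
translate([742, 0, 373]) cube([68, 952, 21]);
translate([929, 0, 373]) cube([68, 952, 21]);
translate([1116, 0, 373]) cube([68, 952, 21]);
translate([1303, 0, 373]) cube([68, 952, 21]);
translate([1490, 0, 373]) cube([68, 952, 21]);
translate([1677, 0, 373]) cube([68, 952, 21]);


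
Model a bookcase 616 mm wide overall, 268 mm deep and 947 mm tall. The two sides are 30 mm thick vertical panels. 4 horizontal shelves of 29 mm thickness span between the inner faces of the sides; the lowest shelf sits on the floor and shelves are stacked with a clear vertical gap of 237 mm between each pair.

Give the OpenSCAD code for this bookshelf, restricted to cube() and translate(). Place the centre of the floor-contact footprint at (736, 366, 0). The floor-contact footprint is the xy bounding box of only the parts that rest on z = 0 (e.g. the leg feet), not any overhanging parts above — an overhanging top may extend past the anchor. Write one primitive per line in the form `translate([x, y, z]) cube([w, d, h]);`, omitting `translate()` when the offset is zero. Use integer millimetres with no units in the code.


translate([428, 232, 0]) cube([30, 268, 947]);
translate([1014, 232, 0]) cube([30, 268, 947]);
translate([458, 232, 0]) cube([556, 268, 29]);
translate([458, 232, 266]) cube([556, 268, 29]);
translate([458, 232, 532]) cube([556, 268, 29]);
translate([458, 232, 798]) cube([556, 268, 29]);


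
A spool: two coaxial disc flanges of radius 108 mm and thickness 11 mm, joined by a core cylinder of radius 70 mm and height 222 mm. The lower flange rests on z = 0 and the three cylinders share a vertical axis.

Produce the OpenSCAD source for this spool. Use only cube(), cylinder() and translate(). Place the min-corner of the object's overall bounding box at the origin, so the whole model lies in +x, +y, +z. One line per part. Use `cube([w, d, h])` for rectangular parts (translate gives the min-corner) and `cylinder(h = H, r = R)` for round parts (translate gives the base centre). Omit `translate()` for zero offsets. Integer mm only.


translate([108, 108, 0]) cylinder(h = 11, r = 108);
translate([108, 108, 11]) cylinder(h = 222, r = 70);
translate([108, 108, 233]) cylinder(h = 11, r = 108);


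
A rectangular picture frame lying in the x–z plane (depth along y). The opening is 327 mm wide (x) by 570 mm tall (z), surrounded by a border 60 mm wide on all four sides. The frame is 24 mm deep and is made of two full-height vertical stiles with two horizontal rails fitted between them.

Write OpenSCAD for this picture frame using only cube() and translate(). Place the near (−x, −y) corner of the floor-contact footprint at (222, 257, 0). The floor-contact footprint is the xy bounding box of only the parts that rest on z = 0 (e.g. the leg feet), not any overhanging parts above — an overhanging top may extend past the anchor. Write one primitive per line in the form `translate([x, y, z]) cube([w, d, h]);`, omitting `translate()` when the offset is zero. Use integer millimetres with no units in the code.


translate([222, 257, 0]) cube([60, 24, 690]);
translate([609, 257, 0]) cube([60, 24, 690]);
translate([282, 257, 0]) cube([327, 24, 60]);
translate([282, 257, 630]) cube([327, 24, 60]);


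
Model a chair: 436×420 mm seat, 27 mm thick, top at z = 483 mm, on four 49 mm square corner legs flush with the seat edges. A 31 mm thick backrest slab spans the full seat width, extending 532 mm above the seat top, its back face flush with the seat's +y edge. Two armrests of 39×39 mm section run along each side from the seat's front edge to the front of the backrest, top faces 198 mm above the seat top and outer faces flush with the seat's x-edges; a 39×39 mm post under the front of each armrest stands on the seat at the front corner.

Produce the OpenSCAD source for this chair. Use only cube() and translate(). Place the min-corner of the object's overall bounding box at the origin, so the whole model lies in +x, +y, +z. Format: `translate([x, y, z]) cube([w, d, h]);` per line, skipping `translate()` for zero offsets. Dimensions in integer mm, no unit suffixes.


translate([0, 0, 456]) cube([436, 420, 27]);
cube([49, 49, 456]);
translate([387, 0, 0]) cube([49, 49, 456]);
translate([0, 371, 0]) cube([49, 49, 456]);
translate([387, 371, 0]) cube([49, 49, 456]);
translate([0, 389, 483]) cube([436, 31, 532]);
translate([0, 0, 642]) cube([39, 389, 39]);
translate([397, 0, 642]) cube([39, 389, 39]);
translate([0, 0, 483]) cube([39, 39, 159]);
translate([397, 0, 483]) cube([39, 39, 159]);


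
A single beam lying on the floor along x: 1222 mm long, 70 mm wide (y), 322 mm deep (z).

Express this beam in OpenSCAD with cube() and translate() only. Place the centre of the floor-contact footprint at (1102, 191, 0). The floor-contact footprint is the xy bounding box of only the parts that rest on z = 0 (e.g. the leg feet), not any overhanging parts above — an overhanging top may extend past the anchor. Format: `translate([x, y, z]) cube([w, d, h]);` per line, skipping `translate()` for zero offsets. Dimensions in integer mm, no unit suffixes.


translate([491, 156, 0]) cube([1222, 70, 322]);


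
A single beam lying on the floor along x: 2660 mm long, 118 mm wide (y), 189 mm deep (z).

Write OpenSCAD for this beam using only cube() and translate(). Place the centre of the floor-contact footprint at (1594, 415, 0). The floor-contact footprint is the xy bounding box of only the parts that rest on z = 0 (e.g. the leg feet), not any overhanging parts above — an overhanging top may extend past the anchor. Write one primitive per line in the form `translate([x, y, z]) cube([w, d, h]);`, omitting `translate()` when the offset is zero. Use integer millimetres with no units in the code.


translate([264, 356, 0]) cube([2660, 118, 189]);


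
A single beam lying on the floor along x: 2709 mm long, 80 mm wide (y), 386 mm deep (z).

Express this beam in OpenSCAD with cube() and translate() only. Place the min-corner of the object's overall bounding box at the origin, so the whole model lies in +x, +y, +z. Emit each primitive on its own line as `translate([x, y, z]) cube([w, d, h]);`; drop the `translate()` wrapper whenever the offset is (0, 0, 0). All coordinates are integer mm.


cube([2709, 80, 386]);


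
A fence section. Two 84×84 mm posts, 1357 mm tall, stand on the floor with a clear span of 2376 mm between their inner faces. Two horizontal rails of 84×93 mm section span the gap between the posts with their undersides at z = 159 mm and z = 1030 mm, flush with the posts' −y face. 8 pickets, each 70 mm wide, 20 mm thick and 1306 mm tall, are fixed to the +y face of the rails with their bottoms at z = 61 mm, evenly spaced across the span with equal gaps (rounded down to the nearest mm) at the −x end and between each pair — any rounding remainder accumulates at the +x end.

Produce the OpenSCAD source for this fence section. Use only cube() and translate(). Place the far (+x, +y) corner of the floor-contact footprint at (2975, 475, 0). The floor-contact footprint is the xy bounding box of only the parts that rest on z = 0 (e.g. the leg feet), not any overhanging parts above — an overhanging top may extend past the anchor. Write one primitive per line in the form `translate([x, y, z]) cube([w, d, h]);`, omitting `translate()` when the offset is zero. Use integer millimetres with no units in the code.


translate([431, 391, 0]) cube([84, 84, 1357]);
translate([2891, 391, 0]) cube([84, 84, 1357]);
translate([515, 391, 159]) cube([2376, 84, 93]);
translate([515, 391, 1030]) cube([2376, 84, 93]);
translate([716, 475, 61]) cube([70, 20, 1306]);
translate([987, 475, 61]) cube([70, 20, 1306]);
translate([1258, 475, 61]) cube([70, 20, 1306]);
translate([1529, 475, 61]) cube([70, 20, 1306]);
translate([1800, 475, 61]) cube([70, 20, 1306]);
translate([2071, 475, 61]) cube([70, 20, 1306]);
translate([2342, 475, 61]) cube([70, 20, 1306]);
translate([2613, 475, 61]) cube([70, 20, 1306]);
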